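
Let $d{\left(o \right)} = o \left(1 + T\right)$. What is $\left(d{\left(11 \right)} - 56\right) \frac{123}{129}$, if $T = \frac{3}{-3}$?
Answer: $- \frac{2296}{43} \approx -53.395$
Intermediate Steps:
$T = -1$ ($T = 3 \left(- \frac{1}{3}\right) = -1$)
$d{\left(o \right)} = 0$ ($d{\left(o \right)} = o \left(1 - 1\right) = o 0 = 0$)
$\left(d{\left(11 \right)} - 56\right) \frac{123}{129} = \left(0 - 56\right) \frac{123}{129} = - 56 \cdot 123 \cdot \frac{1}{129} = \left(-56\right) \frac{41}{43} = - \frac{2296}{43}$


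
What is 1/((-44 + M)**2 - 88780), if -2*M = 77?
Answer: -4/327895 ≈ -1.2199e-5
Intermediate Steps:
M = -77/2 (M = -1/2*77 = -77/2 ≈ -38.500)
1/((-44 + M)**2 - 88780) = 1/((-44 - 77/2)**2 - 88780) = 1/((-165/2)**2 - 88780) = 1/(27225/4 - 88780) = 1/(-327895/4) = -4/327895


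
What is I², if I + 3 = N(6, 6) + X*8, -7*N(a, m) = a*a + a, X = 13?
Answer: 9025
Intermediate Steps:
N(a, m) = -a/7 - a²/7 (N(a, m) = -(a*a + a)/7 = -(a² + a)/7 = -(a + a²)/7 = -a/7 - a²/7)
I = 95 (I = -3 + (-⅐*6*(1 + 6) + 13*8) = -3 + (-⅐*6*7 + 104) = -3 + (-6 + 104) = -3 + 98 = 95)
I² = 95² = 9025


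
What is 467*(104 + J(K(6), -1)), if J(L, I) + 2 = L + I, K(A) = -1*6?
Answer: 44365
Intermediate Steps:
K(A) = -6
J(L, I) = -2 + I + L (J(L, I) = -2 + (L + I) = -2 + (I + L) = -2 + I + L)
467*(104 + J(K(6), -1)) = 467*(104 + (-2 - 1 - 6)) = 467*(104 - 9) = 467*95 = 44365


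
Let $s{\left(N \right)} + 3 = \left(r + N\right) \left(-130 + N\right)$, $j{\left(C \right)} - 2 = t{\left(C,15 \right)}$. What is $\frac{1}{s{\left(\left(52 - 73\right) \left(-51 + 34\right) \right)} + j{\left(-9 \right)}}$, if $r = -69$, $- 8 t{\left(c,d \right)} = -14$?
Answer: $\frac{4}{261507} \approx 1.5296 \cdot 10^{-5}$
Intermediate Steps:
$t{\left(c,d \right)} = \frac{7}{4}$ ($t{\left(c,d \right)} = \left(- \frac{1}{8}\right) \left(-14\right) = \frac{7}{4}$)
$j{\left(C \right)} = \frac{15}{4}$ ($j{\left(C \right)} = 2 + \frac{7}{4} = \frac{15}{4}$)
$s{\left(N \right)} = -3 + \left(-130 + N\right) \left(-69 + N\right)$ ($s{\left(N \right)} = -3 + \left(-69 + N\right) \left(-130 + N\right) = -3 + \left(-130 + N\right) \left(-69 + N\right)$)
$\frac{1}{s{\left(\left(52 - 73\right) \left(-51 + 34\right) \right)} + j{\left(-9 \right)}} = \frac{1}{\left(8967 + \left(\left(52 - 73\right) \left(-51 + 34\right)\right)^{2} - 199 \left(52 - 73\right) \left(-51 + 34\right)\right) + \frac{15}{4}} = \frac{1}{\left(8967 + \left(\left(-21\right) \left(-17\right)\right)^{2} - 199 \left(\left(-21\right) \left(-17\right)\right)\right) + \frac{15}{4}} = \frac{1}{\left(8967 + 357^{2} - 71043\right) + \frac{15}{4}} = \frac{1}{\left(8967 + 127449 - 71043\right) + \frac{15}{4}} = \frac{1}{65373 + \frac{15}{4}} = \frac{1}{\frac{261507}{4}} = \frac{4}{261507}$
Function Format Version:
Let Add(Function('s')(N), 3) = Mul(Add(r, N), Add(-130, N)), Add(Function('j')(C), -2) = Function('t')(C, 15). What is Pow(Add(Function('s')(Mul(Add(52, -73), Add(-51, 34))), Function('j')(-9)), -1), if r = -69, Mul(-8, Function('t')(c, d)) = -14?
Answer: Rational(4, 261507) ≈ 1.5296e-5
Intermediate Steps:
Function('t')(c, d) = Rational(7, 4) (Function('t')(c, d) = Mul(Rational(-1, 8), -14) = Rational(7, 4))
Function('j')(C) = Rational(15, 4) (Function('j')(C) = Add(2, Rational(7, 4)) = Rational(15, 4))
Function('s')(N) = Add(-3, Mul(Add(-130, N), Add(-69, N))) (Function('s')(N) = Add(-3, Mul(Add(-69, N), Add(-130, N))) = Add(-3, Mul(Add(-130, N), Add(-69, N))))
Pow(Add(Function('s')(Mul(Add(52, -73), Add(-51, 34))), Function('j')(-9)), -1) = Pow(Add(Add(8967, Pow(Mul(Add(52, -73), Add(-51, 34)), 2), Mul(-199, Mul(Add(52, -73), Add(-51, 34)))), Rational(15, 4)), -1) = Pow(Add(Add(8967, Pow(Mul(-21, -17), 2), Mul(-199, Mul(-21, -17))), Rational(15, 4)), -1) = Pow(Add(Add(8967, Pow(357, 2), Mul(-199, 357)), Rational(15, 4)), -1) = Pow(Add(Add(8967, 127449, -71043), Rational(15, 4)), -1) = Pow(Add(65373, Rational(15, 4)), -1) = Pow(Rational(261507, 4), -1) = Rational(4, 261507)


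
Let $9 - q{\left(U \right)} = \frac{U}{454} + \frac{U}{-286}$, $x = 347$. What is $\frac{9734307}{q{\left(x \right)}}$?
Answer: $\frac{105328446509}{102241} \approx 1.0302 \cdot 10^{6}$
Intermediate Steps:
$q{\left(U \right)} = 9 + \frac{42 U}{32461}$ ($q{\left(U \right)} = 9 - \left(\frac{U}{454} + \frac{U}{-286}\right) = 9 - \left(U \frac{1}{454} + U \left(- \frac{1}{286}\right)\right) = 9 - \left(\frac{U}{454} - \frac{U}{286}\right) = 9 - - \frac{42 U}{32461} = 9 + \frac{42 U}{32461}$)
$\frac{9734307}{q{\left(x \right)}} = \frac{9734307}{9 + \frac{42}{32461} \cdot 347} = \frac{9734307}{9 + \frac{14574}{32461}} = \frac{9734307}{\frac{306723}{32461}} = 9734307 \cdot \frac{32461}{306723} = \frac{105328446509}{102241}$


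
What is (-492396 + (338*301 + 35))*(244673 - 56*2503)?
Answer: -40822056615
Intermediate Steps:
(-492396 + (338*301 + 35))*(244673 - 56*2503) = (-492396 + (101738 + 35))*(244673 - 140168) = (-492396 + 101773)*104505 = -390623*104505 = -40822056615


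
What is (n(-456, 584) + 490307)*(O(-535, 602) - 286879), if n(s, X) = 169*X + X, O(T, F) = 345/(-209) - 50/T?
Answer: -3782501236590474/22363 ≈ -1.6914e+11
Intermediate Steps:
O(T, F) = -345/209 - 50/T (O(T, F) = 345*(-1/209) - 50/T = -345/209 - 50/T)
n(s, X) = 170*X
(n(-456, 584) + 490307)*(O(-535, 602) - 286879) = (170*584 + 490307)*((-345/209 - 50/(-535)) - 286879) = (99280 + 490307)*((-345/209 - 50*(-1/535)) - 286879) = 589587*((-345/209 + 10/107) - 286879) = 589587*(-34825/22363 - 286879) = 589587*(-6415509902/22363) = -3782501236590474/22363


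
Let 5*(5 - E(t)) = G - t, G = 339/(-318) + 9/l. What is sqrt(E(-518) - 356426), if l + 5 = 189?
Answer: 3*I*sqrt(23545837727070)/24380 ≈ 597.1*I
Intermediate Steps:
l = 184 (l = -5 + 189 = 184)
G = -9919/9752 (G = 339/(-318) + 9/184 = 339*(-1/318) + 9*(1/184) = -113/106 + 9/184 = -9919/9752 ≈ -1.0171)
E(t) = 253719/48760 + t/5 (E(t) = 5 - (-9919/9752 - t)/5 = 5 + (9919/48760 + t/5) = 253719/48760 + t/5)
sqrt(E(-518) - 356426) = sqrt((253719/48760 + (1/5)*(-518)) - 356426) = sqrt((253719/48760 - 518/5) - 356426) = sqrt(-4797817/48760 - 356426) = sqrt(-17384129577/48760) = 3*I*sqrt(23545837727070)/24380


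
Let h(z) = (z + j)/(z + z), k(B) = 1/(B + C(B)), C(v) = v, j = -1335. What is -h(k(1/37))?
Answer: 2633/74 ≈ 35.581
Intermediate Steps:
k(B) = 1/(2*B) (k(B) = 1/(B + B) = 1/(2*B))
h(z) = (-1335 + z)/(2*z) (h(z) = (z - 1335)/(z + z) = (-1335 + z)/((2*z)) = (-1335 + z)*(1/(2*z)) = (-1335 + z)/(2*z))
-h(k(1/37)) = -(-1335 + 1/(2*(1/37)))/(2*(1/(2*(1/37)))) = -(-1335 + (½)*37)/(2*((½)*37)) = -(-1335 + 37/2)/(2*37/2) = -2*(-2633)/(2*37*2) = -1*(-2633/74) = 2633/74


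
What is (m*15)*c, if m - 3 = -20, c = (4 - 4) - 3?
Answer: 765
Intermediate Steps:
c = -3 (c = 0 - 3 = -3)
m = -17 (m = 3 - 20 = -17)
(m*15)*c = -17*15*(-3) = -255*(-3) = 765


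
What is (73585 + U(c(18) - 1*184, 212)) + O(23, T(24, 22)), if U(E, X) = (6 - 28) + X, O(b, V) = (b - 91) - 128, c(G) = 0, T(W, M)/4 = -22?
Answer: 73579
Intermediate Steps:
T(W, M) = -88 (T(W, M) = 4*(-22) = -88)
O(b, V) = -219 + b (O(b, V) = (-91 + b) - 128 = -219 + b)
U(E, X) = -22 + X
(73585 + U(c(18) - 1*184, 212)) + O(23, T(24, 22)) = (73585 + (-22 + 212)) + (-219 + 23) = (73585 + 190) - 196 = 73775 - 196 = 73579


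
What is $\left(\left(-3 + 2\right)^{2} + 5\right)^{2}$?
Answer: $36$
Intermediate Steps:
$\left(\left(-3 + 2\right)^{2} + 5\right)^{2} = \left(\left(-1\right)^{2} + 5\right)^{2} = \left(1 + 5\right)^{2} = 6^{2} = 36$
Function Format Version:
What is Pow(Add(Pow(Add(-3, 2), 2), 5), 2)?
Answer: 36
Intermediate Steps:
Pow(Add(Pow(Add(-3, 2), 2), 5), 2) = Pow(Add(Pow(-1, 2), 5), 2) = Pow(Add(1, 5), 2) = Pow(6, 2) = 36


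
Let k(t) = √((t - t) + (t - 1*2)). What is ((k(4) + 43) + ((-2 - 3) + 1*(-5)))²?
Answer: (33 + √2)² ≈ 1184.3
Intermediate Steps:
k(t) = √(-2 + t) (k(t) = √(0 + (t - 2)) = √(0 + (-2 + t)) = √(-2 + t))
((k(4) + 43) + ((-2 - 3) + 1*(-5)))² = ((√(-2 + 4) + 43) + ((-2 - 3) + 1*(-5)))² = ((√2 + 43) + (-5 - 5))² = ((43 + √2) - 10)² = (33 + √2)²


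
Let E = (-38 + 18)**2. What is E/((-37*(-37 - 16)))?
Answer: 400/1961 ≈ 0.20398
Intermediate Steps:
E = 400 (E = (-20)**2 = 400)
E/((-37*(-37 - 16))) = 400/((-37*(-37 - 16))) = 400/((-37*(-53))) = 400/1961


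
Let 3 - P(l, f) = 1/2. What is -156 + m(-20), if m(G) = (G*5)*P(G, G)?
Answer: -406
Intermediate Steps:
P(l, f) = 5/2 (P(l, f) = 3 - 1/2 = 3 - 1*½ = 3 - ½ = 5/2)
m(G) = 25*G/2 (m(G) = (G*5)*(5/2) = (5*G)*(5/2) = 25*G/2)
-156 + m(-20) = -156 + (25/2)*(-20) = -156 - 250 = -406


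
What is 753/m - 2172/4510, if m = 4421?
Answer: -3103191/9969355 ≈ -0.31127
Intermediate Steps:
753/m - 2172/4510 = 753/4421 - 2172/4510 = 753*(1/4421) - 2172*1/4510 = 753/4421 - 1086/2255 = -3103191/9969355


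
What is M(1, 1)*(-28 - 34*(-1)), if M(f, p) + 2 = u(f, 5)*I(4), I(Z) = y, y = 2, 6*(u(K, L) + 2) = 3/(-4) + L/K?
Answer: -55/2 ≈ -27.500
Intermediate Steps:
u(K, L) = -17/8 + L/(6*K) (u(K, L) = -2 + (3/(-4) + L/K)/6 = -2 + (3*(-¼) + L/K)/6 = -2 + (-¾ + L/K)/6 = -2 + (-⅛ + L/(6*K)) = -17/8 + L/(6*K))
I(Z) = 2
M(f, p) = -25/4 + 5/(3*f) (M(f, p) = -2 + (-17/8 + (⅙)*5/f)*2 = -2 + (-17/8 + 5/(6*f))*2 = -2 + (-17/4 + 5/(3*f)) = -25/4 + 5/(3*f))
M(1, 1)*(-28 - 34*(-1)) = ((5/12)*(4 - 15*1)/1)*(-28 - 34*(-1)) = ((5/12)*1*(4 - 15))*(-28 + 34) = ((5/12)*1*(-11))*6 = -55/12*6 = -55/2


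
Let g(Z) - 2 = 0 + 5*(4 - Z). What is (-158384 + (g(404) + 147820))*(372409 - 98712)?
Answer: -3438181714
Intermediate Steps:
g(Z) = 22 - 5*Z (g(Z) = 2 + (0 + 5*(4 - Z)) = 2 + (0 + (20 - 5*Z)) = 2 + (20 - 5*Z) = 22 - 5*Z)
(-158384 + (g(404) + 147820))*(372409 - 98712) = (-158384 + ((22 - 5*404) + 147820))*(372409 - 98712) = (-158384 + ((22 - 2020) + 147820))*273697 = (-158384 + (-1998 + 147820))*273697 = (-158384 + 145822)*273697 = -12562*273697 = -3438181714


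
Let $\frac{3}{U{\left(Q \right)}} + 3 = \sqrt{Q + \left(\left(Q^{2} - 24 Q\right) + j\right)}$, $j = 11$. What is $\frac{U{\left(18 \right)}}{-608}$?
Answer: $\frac{9}{53504} + \frac{3 i \sqrt{79}}{53504} \approx 0.00016821 + 0.00049837 i$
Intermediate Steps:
$U{\left(Q \right)} = \frac{3}{-3 + \sqrt{11 + Q^{2} - 23 Q}}$ ($U{\left(Q \right)} = \frac{3}{-3 + \sqrt{Q + \left(\left(Q^{2} - 24 Q\right) + 11\right)}} = \frac{3}{-3 + \sqrt{Q + \left(11 + Q^{2} - 24 Q\right)}} = \frac{3}{-3 + \sqrt{11 + Q^{2} - 23 Q}}$)
$\frac{U{\left(18 \right)}}{-608} = \frac{3 \frac{1}{-3 + \sqrt{11 + 18^{2} - 414}}}{-608} = \frac{3}{-3 + \sqrt{11 + 324 - 414}} \left(- \frac{1}{608}\right) = \frac{3}{-3 + \sqrt{-79}} \left(- \frac{1}{608}\right) = \frac{3}{-3 + i \sqrt{79}} \left(- \frac{1}{608}\right) = - \frac{3}{608 \left(-3 + i \sqrt{79}\right)}$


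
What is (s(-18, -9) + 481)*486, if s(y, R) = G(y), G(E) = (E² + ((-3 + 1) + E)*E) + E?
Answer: 557442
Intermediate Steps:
G(E) = E + E² + E*(-2 + E) (G(E) = (E² + (-2 + E)*E) + E = (E² + E*(-2 + E)) + E = E + E² + E*(-2 + E))
s(y, R) = y*(-1 + 2*y)
(s(-18, -9) + 481)*486 = (-18*(-1 + 2*(-18)) + 481)*486 = (-18*(-1 - 36) + 481)*486 = (-18*(-37) + 481)*486 = (666 + 481)*486 = 1147*486 = 557442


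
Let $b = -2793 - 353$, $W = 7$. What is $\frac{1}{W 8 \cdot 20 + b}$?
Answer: $- \frac{1}{2026} \approx -0.00049358$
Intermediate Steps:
$b = -3146$ ($b = -2793 - 353 = -3146$)
$\frac{1}{W 8 \cdot 20 + b} = \frac{1}{7 \cdot 8 \cdot 20 - 3146} = \frac{1}{56 \cdot 20 - 3146} = \frac{1}{1120 - 3146} = \frac{1}{-2026} = - \frac{1}{2026}$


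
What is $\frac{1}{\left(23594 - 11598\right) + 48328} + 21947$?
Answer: $\frac{1323930829}{60324} \approx 21947.0$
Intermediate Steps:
$\frac{1}{\left(23594 - 11598\right) + 48328} + 21947 = \frac{1}{11996 + 48328} + 21947 = \frac{1}{60324} + 21947 = \frac{1323930829}{60324}$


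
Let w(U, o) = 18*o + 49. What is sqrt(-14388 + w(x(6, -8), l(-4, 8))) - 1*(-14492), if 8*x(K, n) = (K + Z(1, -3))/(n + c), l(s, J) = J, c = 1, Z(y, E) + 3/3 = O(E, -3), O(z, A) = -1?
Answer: 14492 + I*sqrt(14195) ≈ 14492.0 + 119.14*I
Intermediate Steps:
Z(y, E) = -2 (Z(y, E) = -1 - 1 = -2)
x(K, n) = (-2 + K)/(8*(1 + n)) (x(K, n) = ((K - 2)/(n + 1))/8 = ((-2 + K)/(1 + n))/8 = (-2 + K)/(8*(1 + n)))
w(U, o) = 49 + 18*o
sqrt(-14388 + w(x(6, -8), l(-4, 8))) - 1*(-14492) = sqrt(-14388 + (49 + 18*8)) - 1*(-14492) = sqrt(-14388 + (49 + 144)) + 14492 = sqrt(-14388 + 193) + 14492 = sqrt(-14195) + 14492 = I*sqrt(14195) + 14492 = 14492 + I*sqrt(14195)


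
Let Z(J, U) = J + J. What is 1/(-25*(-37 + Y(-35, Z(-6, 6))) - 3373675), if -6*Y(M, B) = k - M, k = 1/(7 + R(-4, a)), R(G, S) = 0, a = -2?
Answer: -7/23608225 ≈ -2.9651e-7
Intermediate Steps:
Z(J, U) = 2*J
k = ⅐ (k = 1/(7 + 0) = 1/7 = ⅐ ≈ 0.14286)
Y(M, B) = -1/42 + M/6 (Y(M, B) = -(⅐ - M)/6 = -1/42 + M/6)
1/(-25*(-37 + Y(-35, Z(-6, 6))) - 3373675) = 1/(-25*(-37 + (-1/42 + (⅙)*(-35))) - 3373675) = 1/(-25*(-37 + (-1/42 - 35/6)) - 3373675) = 1/(-25*(-37 - 41/7) - 3373675) = 1/(-25*(-300/7) - 3373675) = 1/(7500/7 - 3373675) = 1/(-23608225/7) = -7/23608225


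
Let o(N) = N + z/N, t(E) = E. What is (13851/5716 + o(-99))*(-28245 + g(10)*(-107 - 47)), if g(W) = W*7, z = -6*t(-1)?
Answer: 711368032025/188628 ≈ 3.7713e+6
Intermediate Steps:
z = 6 (z = -6*(-1) = 6)
g(W) = 7*W
o(N) = N + 6/N
(13851/5716 + o(-99))*(-28245 + g(10)*(-107 - 47)) = (13851/5716 + (-99 + 6/(-99)))*(-28245 + (7*10)*(-107 - 47)) = (13851*(1/5716) + (-99 + 6*(-1/99)))*(-28245 + 70*(-154)) = (13851/5716 + (-99 - 2/33))*(-28245 - 10780) = (13851/5716 - 3269/33)*(-39025) = -18228521/188628*(-39025) = 711368032025/188628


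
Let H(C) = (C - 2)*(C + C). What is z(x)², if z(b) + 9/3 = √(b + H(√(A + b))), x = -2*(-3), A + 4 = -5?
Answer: 9 - 12*3^(¼)*√(-I) - 4*I*√3 ≈ -2.1673 + 4.2391*I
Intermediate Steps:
A = -9 (A = -4 - 5 = -9)
H(C) = 2*C*(-2 + C) (H(C) = (-2 + C)*(2*C) = 2*C*(-2 + C))
x = 6
z(b) = -3 + √(b + 2*√(-9 + b)*(-2 + √(-9 + b)))
z(x)² = (-3 + √(-18 - 4*√(-9 + 6) + 3*6))² = (-3 + √(-18 - 4*I*√3 + 18))² = (-3 + √(-4*I*√3))² = (-3 + 2*3^(¼)*√(-I))²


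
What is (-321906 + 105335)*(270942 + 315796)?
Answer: -127070435398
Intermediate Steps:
(-321906 + 105335)*(270942 + 315796) = -216571*586738 = -127070435398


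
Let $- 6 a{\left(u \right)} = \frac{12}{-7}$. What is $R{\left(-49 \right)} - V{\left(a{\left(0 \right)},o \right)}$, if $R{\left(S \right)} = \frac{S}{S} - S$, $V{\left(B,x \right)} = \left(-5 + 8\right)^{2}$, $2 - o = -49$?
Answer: $41$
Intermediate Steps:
$a{\left(u \right)} = \frac{2}{7}$ ($a{\left(u \right)} = - \frac{12 \frac{1}{-7}}{6} = - \frac{12 \left(- \frac{1}{7}\right)}{6} = \left(- \frac{1}{6}\right) \left(- \frac{12}{7}\right) = \frac{2}{7}$)
$o = 51$ ($o = 2 - -49 = 2 + 49 = 51$)
$V{\left(B,x \right)} = 9$ ($V{\left(B,x \right)} = 3^{2} = 9$)
$R{\left(S \right)} = 1 - S$
$R{\left(-49 \right)} - V{\left(a{\left(0 \right)},o \right)} = \left(1 - -49\right) - 9 = \left(1 + 49\right) - 9 = 50 - 9 = 41$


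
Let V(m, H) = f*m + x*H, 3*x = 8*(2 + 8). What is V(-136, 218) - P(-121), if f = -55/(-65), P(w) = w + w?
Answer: 231670/39 ≈ 5940.3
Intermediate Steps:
P(w) = 2*w
f = 11/13 (f = -55*(-1/65) = 11/13 ≈ 0.84615)
x = 80/3 (x = (8*(2 + 8))/3 = (8*10)/3 = (⅓)*80 = 80/3 ≈ 26.667)
V(m, H) = 11*m/13 + 80*H/3
V(-136, 218) - P(-121) = ((11/13)*(-136) + (80/3)*218) - 2*(-121) = (-1496/13 + 17440/3) - 1*(-242) = 222232/39 + 242 = 231670/39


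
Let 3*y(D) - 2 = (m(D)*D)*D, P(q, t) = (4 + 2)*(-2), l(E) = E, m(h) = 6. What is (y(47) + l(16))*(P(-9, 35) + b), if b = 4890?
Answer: 21632304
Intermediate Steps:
P(q, t) = -12 (P(q, t) = 6*(-2) = -12)
y(D) = ⅔ + 2*D² (y(D) = ⅔ + ((6*D)*D)/3 = ⅔ + (6*D²)/3 = ⅔ + 2*D²)
(y(47) + l(16))*(P(-9, 35) + b) = ((⅔ + 2*47²) + 16)*(-12 + 4890) = ((⅔ + 2*2209) + 16)*4878 = ((⅔ + 4418) + 16)*4878 = (13256/3 + 16)*4878 = (13304/3)*4878 = 21632304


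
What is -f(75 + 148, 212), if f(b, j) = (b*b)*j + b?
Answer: -10542771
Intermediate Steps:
f(b, j) = b + j*b² (f(b, j) = b²*j + b = j*b² + b = b + j*b²)
-f(75 + 148, 212) = -(75 + 148)*(1 + (75 + 148)*212) = -223*(1 + 223*212) = -223*(1 + 47276) = -223*47277 = -1*10542771 = -10542771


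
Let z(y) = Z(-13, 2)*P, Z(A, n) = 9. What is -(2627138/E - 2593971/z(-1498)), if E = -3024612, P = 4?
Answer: 217940288645/3024612 ≈ 72056.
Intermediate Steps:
z(y) = 36 (z(y) = 9*4 = 36)
-(2627138/E - 2593971/z(-1498)) = -(2627138/(-3024612) - 2593971/36) = -(2627138*(-1/3024612) - 2593971*1/36) = -(-1313569/1512306 - 288219/4) = -1*(-217940288645/3024612) = 217940288645/3024612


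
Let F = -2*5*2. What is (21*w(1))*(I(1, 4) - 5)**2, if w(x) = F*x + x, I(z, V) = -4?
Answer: -32319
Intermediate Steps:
F = -20 (F = -10*2 = -20)
w(x) = -19*x (w(x) = -20*x + x = -19*x)
(21*w(1))*(I(1, 4) - 5)**2 = (21*(-19*1))*(-4 - 5)**2 = (21*(-19))*(-9)**2 = -399*81 = -32319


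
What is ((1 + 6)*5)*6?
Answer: 210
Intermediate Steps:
((1 + 6)*5)*6 = (7*5)*6 = 35*6 = 210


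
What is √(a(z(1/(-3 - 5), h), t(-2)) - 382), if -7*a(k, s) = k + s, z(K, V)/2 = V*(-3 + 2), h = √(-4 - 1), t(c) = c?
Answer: √(-18704 + 14*I*√5)/7 ≈ 0.01635 + 19.538*I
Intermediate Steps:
h = I*√5 (h = √(-5) = I*√5 ≈ 2.2361*I)
z(K, V) = -2*V (z(K, V) = 2*(V*(-3 + 2)) = 2*(V*(-1)) = 2*(-V) = -2*V)
a(k, s) = -k/7 - s/7 (a(k, s) = -(k + s)/7 = -k/7 - s/7)
√(a(z(1/(-3 - 5), h), t(-2)) - 382) = √((-(-2)*I*√5/7 - ⅐*(-2)) - 382) = √((-(-2)*I*√5/7 + 2/7) - 382) = √((2*I*√5/7 + 2/7) - 382) = √((2/7 + 2*I*√5/7) - 382) = √(-2672/7 + 2*I*√5/7)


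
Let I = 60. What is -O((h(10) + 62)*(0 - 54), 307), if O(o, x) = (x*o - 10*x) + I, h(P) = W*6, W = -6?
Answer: 434038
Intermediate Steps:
h(P) = -36 (h(P) = -6*6 = -36)
O(o, x) = 60 - 10*x + o*x (O(o, x) = (x*o - 10*x) + 60 = (o*x - 10*x) + 60 = (-10*x + o*x) + 60 = 60 - 10*x + o*x)
-O((h(10) + 62)*(0 - 54), 307) = -(60 - 10*307 + ((-36 + 62)*(0 - 54))*307) = -(60 - 3070 + (26*(-54))*307) = -(60 - 3070 - 1404*307) = -(60 - 3070 - 431028) = -1*(-434038) = 434038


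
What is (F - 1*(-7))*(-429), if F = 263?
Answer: -115830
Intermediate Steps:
(F - 1*(-7))*(-429) = (263 - 1*(-7))*(-429) = (263 + 7)*(-429) = 270*(-429) = -115830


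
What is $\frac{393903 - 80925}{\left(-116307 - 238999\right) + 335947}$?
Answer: $- \frac{104326}{6453} \approx -16.167$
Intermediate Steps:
$\frac{393903 - 80925}{\left(-116307 - 238999\right) + 335947} = \frac{312978}{\left(-116307 - 238999\right) + 335947} = \frac{312978}{-355306 + 335947} = \frac{312978}{-19359} = 312978 \left(- \frac{1}{19359}\right) = - \frac{104326}{6453}$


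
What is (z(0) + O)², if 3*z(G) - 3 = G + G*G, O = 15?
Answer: 256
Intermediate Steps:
z(G) = 1 + G/3 + G²/3 (z(G) = 1 + (G + G*G)/3 = 1 + (G + G²)/3 = 1 + (G/3 + G²/3) = 1 + G/3 + G²/3)
(z(0) + O)² = ((1 + (⅓)*0 + (⅓)*0²) + 15)² = ((1 + 0 + (⅓)*0) + 15)² = ((1 + 0 + 0) + 15)² = (1 + 15)² = 16² = 256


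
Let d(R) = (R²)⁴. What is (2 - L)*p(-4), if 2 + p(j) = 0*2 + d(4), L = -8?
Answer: 655340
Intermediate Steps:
d(R) = R⁸
p(j) = 65534 (p(j) = -2 + (0*2 + 4⁸) = -2 + (0 + 65536) = -2 + 65536 = 65534)
(2 - L)*p(-4) = (2 - 1*(-8))*65534 = (2 + 8)*65534 = 10*65534 = 655340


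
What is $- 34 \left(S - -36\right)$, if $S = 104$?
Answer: $-4760$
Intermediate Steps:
$- 34 \left(S - -36\right) = - 34 \left(104 - -36\right) = - 34 \left(104 + 36\right) = \left(-34\right) 140 = -4760$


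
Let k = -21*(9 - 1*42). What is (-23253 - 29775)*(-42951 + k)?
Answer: 2240857224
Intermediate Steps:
k = 693 (k = -21*(9 - 42) = -21*(-33) = 693)
(-23253 - 29775)*(-42951 + k) = (-23253 - 29775)*(-42951 + 693) = -53028*(-42258) = 2240857224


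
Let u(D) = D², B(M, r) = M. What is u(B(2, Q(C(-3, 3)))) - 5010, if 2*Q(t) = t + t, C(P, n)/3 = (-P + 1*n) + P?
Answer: -5006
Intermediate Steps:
C(P, n) = 3*n (C(P, n) = 3*((-P + 1*n) + P) = 3*((-P + n) + P) = 3*((n - P) + P) = 3*n)
Q(t) = t (Q(t) = (t + t)/2 = (2*t)/2 = t)
u(B(2, Q(C(-3, 3)))) - 5010 = 2² - 5010 = 4 - 5010 = -5006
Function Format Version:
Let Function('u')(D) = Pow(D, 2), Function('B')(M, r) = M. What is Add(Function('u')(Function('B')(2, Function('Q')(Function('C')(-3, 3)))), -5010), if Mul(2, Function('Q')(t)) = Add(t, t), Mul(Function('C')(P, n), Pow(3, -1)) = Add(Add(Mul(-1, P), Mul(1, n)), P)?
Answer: -5006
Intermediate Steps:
Function('C')(P, n) = Mul(3, n) (Function('C')(P, n) = Mul(3, Add(Add(Mul(-1, P), Mul(1, n)), P)) = Mul(3, Add(Add(Mul(-1, P), n), P)) = Mul(3, Add(Add(n, Mul(-1, P)), P)) = Mul(3, n))
Function('Q')(t) = t (Function('Q')(t) = Mul(Rational(1, 2), Add(t, t)) = Mul(Rational(1, 2), Mul(2, t)) = t)
Add(Function('u')(Function('B')(2, Function('Q')(Function('C')(-3, 3)))), -5010) = Add(Pow(2, 2), -5010) = Add(4, -5010) = -5006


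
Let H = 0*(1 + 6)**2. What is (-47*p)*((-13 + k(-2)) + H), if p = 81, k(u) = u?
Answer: 57105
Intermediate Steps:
H = 0 (H = 0*7**2 = 0*49 = 0)
(-47*p)*((-13 + k(-2)) + H) = (-47*81)*((-13 - 2) + 0) = -3807*(-15 + 0) = -3807*(-15) = 57105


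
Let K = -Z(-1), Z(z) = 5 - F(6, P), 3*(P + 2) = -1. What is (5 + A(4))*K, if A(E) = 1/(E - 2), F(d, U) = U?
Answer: -121/3 ≈ -40.333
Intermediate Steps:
P = -7/3 (P = -2 + (⅓)*(-1) = -2 - ⅓ = -7/3 ≈ -2.3333)
A(E) = 1/(-2 + E)
Z(z) = 22/3 (Z(z) = 5 - 1*(-7/3) = 5 + 7/3 = 22/3)
K = -22/3 (K = -1*22/3 = -22/3 ≈ -7.3333)
(5 + A(4))*K = (5 + 1/(-2 + 4))*(-22/3) = (5 + 1/2)*(-22/3) = (5 + ½)*(-22/3) = (11/2)*(-22/3) = -121/3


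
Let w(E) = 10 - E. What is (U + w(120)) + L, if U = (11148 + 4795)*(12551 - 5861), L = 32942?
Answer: 106691502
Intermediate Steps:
U = 106658670 (U = 15943*6690 = 106658670)
(U + w(120)) + L = (106658670 + (10 - 1*120)) + 32942 = (106658670 + (10 - 120)) + 32942 = (106658670 - 110) + 32942 = 106658560 + 32942 = 106691502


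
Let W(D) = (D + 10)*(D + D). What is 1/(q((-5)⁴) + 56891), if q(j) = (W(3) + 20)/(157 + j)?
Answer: 391/22244430 ≈ 1.7577e-5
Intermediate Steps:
W(D) = 2*D*(10 + D) (W(D) = (10 + D)*(2*D) = 2*D*(10 + D))
q(j) = 98/(157 + j) (q(j) = (2*3*(10 + 3) + 20)/(157 + j) = (2*3*13 + 20)/(157 + j) = (78 + 20)/(157 + j) = 98/(157 + j))
1/(q((-5)⁴) + 56891) = 1/(98/(157 + (-5)⁴) + 56891) = 1/(98/(157 + 625) + 56891) = 1/(98/782 + 56891) = 1/(98*(1/782) + 56891) = 1/(49/391 + 56891) = 1/(22244430/391) = 391/22244430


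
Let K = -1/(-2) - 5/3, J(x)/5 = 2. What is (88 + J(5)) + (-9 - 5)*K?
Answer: 343/3 ≈ 114.33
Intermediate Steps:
J(x) = 10 (J(x) = 5*2 = 10)
K = -7/6 (K = -1*(-½) - 5*⅓ = ½ - 5/3 = -7/6 ≈ -1.1667)
(88 + J(5)) + (-9 - 5)*K = (88 + 10) + (-9 - 5)*(-7/6) = 98 - 14*(-7/6) = 98 + 49/3 = 343/3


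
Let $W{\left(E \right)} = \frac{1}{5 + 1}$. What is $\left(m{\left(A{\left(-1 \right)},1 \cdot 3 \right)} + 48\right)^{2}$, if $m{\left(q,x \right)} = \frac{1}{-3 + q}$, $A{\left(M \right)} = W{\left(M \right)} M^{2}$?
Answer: $\frac{656100}{289} \approx 2270.2$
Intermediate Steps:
$W{\left(E \right)} = \frac{1}{6}$
$A{\left(M \right)} = \frac{M^{2}}{6}$
$\left(m{\left(A{\left(-1 \right)},1 \cdot 3 \right)} + 48\right)^{2} = \left(\frac{1}{-3 + \frac{\left(-1\right)^{2}}{6}} + 48\right)^{2} = \left(\frac{1}{-3 + \frac{1}{6} \cdot 1} + 48\right)^{2} = \left(\frac{1}{-3 + \frac{1}{6}} + 48\right)^{2} = \left(\frac{1}{- \frac{17}{6}} + 48\right)^{2} = \left(- \frac{6}{17} + 48\right)^{2} = \left(\frac{810}{17}\right)^{2} = \frac{656100}{289}$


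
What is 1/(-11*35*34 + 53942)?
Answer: 1/40852 ≈ 2.4479e-5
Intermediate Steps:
1/(-11*35*34 + 53942) = 1/(-385*34 + 53942) = 1/(-13090 + 53942) = 1/40852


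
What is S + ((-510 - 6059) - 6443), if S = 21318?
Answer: 8306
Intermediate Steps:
S + ((-510 - 6059) - 6443) = 21318 + ((-510 - 6059) - 6443) = 21318 + (-6569 - 6443) = 21318 - 13012 = 8306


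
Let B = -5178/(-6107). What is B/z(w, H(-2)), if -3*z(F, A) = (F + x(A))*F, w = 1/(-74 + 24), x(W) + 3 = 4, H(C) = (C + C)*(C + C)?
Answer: 38835000/299243 ≈ 129.78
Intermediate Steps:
H(C) = 4*C**2 (H(C) = (2*C)*(2*C) = 4*C**2)
x(W) = 1 (x(W) = -3 + 4 = 1)
w = -1/50 (w = 1/(-50) = -1/50 ≈ -0.020000)
z(F, A) = -F*(1 + F)/3 (z(F, A) = -(F + 1)*F/3 = -(1 + F)*F/3 = -F*(1 + F)/3)
B = 5178/6107 (B = -5178*(-1/6107) = 5178/6107 ≈ 0.84788)
B/z(w, H(-2)) = 5178/(6107*((-1/3*(-1/50)*(1 - 1/50)))) = 5178/(6107*((-1/3*(-1/50)*49/50))) = 5178/(6107*(49/7500)) = (5178/6107)*(7500/49) = 38835000/299243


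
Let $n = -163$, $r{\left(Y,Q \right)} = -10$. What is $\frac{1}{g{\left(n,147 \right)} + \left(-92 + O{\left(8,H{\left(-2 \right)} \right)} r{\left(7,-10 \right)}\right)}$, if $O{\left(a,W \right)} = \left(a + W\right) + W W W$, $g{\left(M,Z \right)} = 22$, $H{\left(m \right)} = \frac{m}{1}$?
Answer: $- \frac{1}{50} \approx -0.02$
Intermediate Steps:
$H{\left(m \right)} = m$ ($H{\left(m \right)} = m 1 = m$)
$O{\left(a,W \right)} = W + a + W^{3}$ ($O{\left(a,W \right)} = \left(W + a\right) + W^{2} W = \left(W + a\right) + W^{3} = W + a + W^{3}$)
$\frac{1}{g{\left(n,147 \right)} + \left(-92 + O{\left(8,H{\left(-2 \right)} \right)} r{\left(7,-10 \right)}\right)} = \frac{1}{22 - \left(92 - \left(-2 + 8 + \left(-2\right)^{3}\right) \left(-10\right)\right)} = \frac{1}{22 - \left(92 - \left(-2 + 8 - 8\right) \left(-10\right)\right)} = \frac{1}{22 - 72} = \frac{1}{-50} = - \frac{1}{50}$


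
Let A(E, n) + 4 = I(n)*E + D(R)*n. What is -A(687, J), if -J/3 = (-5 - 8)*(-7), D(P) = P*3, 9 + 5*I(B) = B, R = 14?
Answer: 251084/5 ≈ 50217.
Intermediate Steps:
I(B) = -9/5 + B/5
D(P) = 3*P
J = -273 (J = -3*(-5 - 8)*(-7) = -(-39)*(-7) = -3*91 = -273)
A(E, n) = -4 + 42*n + E*(-9/5 + n/5) (A(E, n) = -4 + ((-9/5 + n/5)*E + (3*14)*n) = -4 + (E*(-9/5 + n/5) + 42*n) = -4 + (42*n + E*(-9/5 + n/5)) = -4 + 42*n + E*(-9/5 + n/5))
-A(687, J) = -(-4 + 42*(-273) + (⅕)*687*(-9 - 273)) = -(-4 - 11466 + (⅕)*687*(-282)) = -(-4 - 11466 - 193734/5) = -1*(-251084/5) = 251084/5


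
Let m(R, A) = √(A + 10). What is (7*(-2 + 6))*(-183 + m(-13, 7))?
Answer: -5124 + 28*√17 ≈ -5008.6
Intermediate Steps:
m(R, A) = √(10 + A)
(7*(-2 + 6))*(-183 + m(-13, 7)) = (7*(-2 + 6))*(-183 + √(10 + 7)) = (7*4)*(-183 + √17) = 28*(-183 + √17) = -5124 + 28*√17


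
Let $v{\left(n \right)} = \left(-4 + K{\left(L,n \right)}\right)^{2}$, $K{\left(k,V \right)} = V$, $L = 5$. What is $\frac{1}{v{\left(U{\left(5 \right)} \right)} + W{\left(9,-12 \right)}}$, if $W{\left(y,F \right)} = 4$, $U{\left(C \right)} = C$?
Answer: $\frac{1}{5} \approx 0.2$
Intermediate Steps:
$v{\left(n \right)} = \left(-4 + n\right)^{2}$
$\frac{1}{v{\left(U{\left(5 \right)} \right)} + W{\left(9,-12 \right)}} = \frac{1}{\left(-4 + 5\right)^{2} + 4} = \frac{1}{1^{2} + 4} = \frac{1}{1 + 4} = \frac{1}{5}$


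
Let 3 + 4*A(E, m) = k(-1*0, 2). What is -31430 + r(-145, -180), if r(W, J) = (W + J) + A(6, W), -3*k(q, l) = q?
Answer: -127023/4 ≈ -31756.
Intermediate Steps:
k(q, l) = -q/3
A(E, m) = -3/4 (A(E, m) = -3/4 + (-(-1)*0/3)/4 = -3/4 + (-1/3*0)/4 = -3/4 + (1/4)*0 = -3/4 + 0 = -3/4)
r(W, J) = -3/4 + J + W (r(W, J) = (W + J) - 3/4 = (J + W) - 3/4 = -3/4 + J + W)
-31430 + r(-145, -180) = -31430 + (-3/4 - 180 - 145) = -31430 - 1303/4 = -127023/4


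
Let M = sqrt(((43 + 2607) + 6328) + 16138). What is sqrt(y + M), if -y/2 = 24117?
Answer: sqrt(-48234 + 2*sqrt(6279)) ≈ 219.26*I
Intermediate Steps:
y = -48234 (y = -2*24117 = -48234)
M = 2*sqrt(6279) (M = sqrt((2650 + 6328) + 16138) = sqrt(8978 + 16138) = sqrt(25116) = 2*sqrt(6279) ≈ 158.48)
sqrt(y + M) = sqrt(-48234 + 2*sqrt(6279))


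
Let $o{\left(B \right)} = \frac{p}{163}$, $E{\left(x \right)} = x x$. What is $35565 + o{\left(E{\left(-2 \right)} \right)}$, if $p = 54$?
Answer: $\frac{5797149}{163} \approx 35565.0$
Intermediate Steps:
$E{\left(x \right)} = x^{2}$
$o{\left(B \right)} = \frac{54}{163}$
$35565 + o{\left(E{\left(-2 \right)} \right)} = 35565 + \frac{54}{163} = \frac{5797149}{163}$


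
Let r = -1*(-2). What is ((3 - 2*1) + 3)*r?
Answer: 8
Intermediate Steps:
r = 2
((3 - 2*1) + 3)*r = ((3 - 2*1) + 3)*2 = ((3 - 2) + 3)*2 = (1 + 3)*2 = 4*2 = 8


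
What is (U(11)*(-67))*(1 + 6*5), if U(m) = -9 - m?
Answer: 41540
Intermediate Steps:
(U(11)*(-67))*(1 + 6*5) = ((-9 - 1*11)*(-67))*(1 + 6*5) = ((-9 - 11)*(-67))*(1 + 30) = -20*(-67)*31 = 1340*31 = 41540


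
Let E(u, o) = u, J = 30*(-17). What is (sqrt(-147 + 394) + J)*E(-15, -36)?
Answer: 7650 - 15*sqrt(247) ≈ 7414.3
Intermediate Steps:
J = -510
(sqrt(-147 + 394) + J)*E(-15, -36) = (sqrt(-147 + 394) - 510)*(-15) = (sqrt(247) - 510)*(-15) = (-510 + sqrt(247))*(-15) = 7650 - 15*sqrt(247)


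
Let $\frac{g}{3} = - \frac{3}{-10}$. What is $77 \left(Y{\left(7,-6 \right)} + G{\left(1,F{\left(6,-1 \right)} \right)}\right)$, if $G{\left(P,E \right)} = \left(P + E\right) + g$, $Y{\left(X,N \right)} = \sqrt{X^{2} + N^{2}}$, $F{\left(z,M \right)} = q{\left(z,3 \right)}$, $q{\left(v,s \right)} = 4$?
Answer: $\frac{4543}{10} + 77 \sqrt{85} \approx 1164.2$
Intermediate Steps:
$F{\left(z,M \right)} = 4$
$Y{\left(X,N \right)} = \sqrt{N^{2} + X^{2}}$
$g = \frac{9}{10}$ ($g = 3 \left(- \frac{3}{-10}\right) = 3 \left(\left(-3\right) \left(- \frac{1}{10}\right)\right) = 3 \cdot \frac{3}{10} = \frac{9}{10} \approx 0.9$)
$G{\left(P,E \right)} = \frac{9}{10} + E + P$ ($G{\left(P,E \right)} = \left(P + E\right) + \frac{9}{10} = \left(E + P\right) + \frac{9}{10} = \frac{9}{10} + E + P$)
$77 \left(Y{\left(7,-6 \right)} + G{\left(1,F{\left(6,-1 \right)} \right)}\right) = 77 \left(\sqrt{\left(-6\right)^{2} + 7^{2}} + \left(\frac{9}{10} + 4 + 1\right)\right) = 77 \left(\sqrt{36 + 49} + \frac{59}{10}\right) = 77 \left(\sqrt{85} + \frac{59}{10}\right) = 77 \left(\frac{59}{10} + \sqrt{85}\right) = \frac{4543}{10} + 77 \sqrt{85}$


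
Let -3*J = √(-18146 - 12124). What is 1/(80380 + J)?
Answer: 24114/1938284329 + I*√30270/19382843290 ≈ 1.2441e-5 + 8.9761e-9*I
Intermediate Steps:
J = -I*√30270/3 (J = -√(-18146 - 12124)/3 = -I*√30270/3 ≈ -57.994*I)
1/(80380 + J) = 1/(80380 - I*√30270/3)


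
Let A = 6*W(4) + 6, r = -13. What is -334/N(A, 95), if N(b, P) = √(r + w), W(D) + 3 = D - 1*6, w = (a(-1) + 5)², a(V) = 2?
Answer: -167/3 ≈ -55.667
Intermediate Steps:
w = 49 (w = (2 + 5)² = 7² = 49)
W(D) = -9 + D (W(D) = -3 + (D - 1*6) = -3 + (D - 6) = -3 + (-6 + D) = -9 + D)
A = -24 (A = 6*(-9 + 4) + 6 = 6*(-5) + 6 = -30 + 6 = -24)
N(b, P) = 6 (N(b, P) = √(-13 + 49) = √36 = 6)
-334/N(A, 95) = -334/6 = -334*⅙ = -167/3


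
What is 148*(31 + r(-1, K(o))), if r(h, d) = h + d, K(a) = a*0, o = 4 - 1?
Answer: 4440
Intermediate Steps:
o = 3
K(a) = 0
r(h, d) = d + h
148*(31 + r(-1, K(o))) = 148*(31 + (0 - 1)) = 148*(31 - 1) = 148*30 = 4440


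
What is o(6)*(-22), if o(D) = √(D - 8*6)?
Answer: -22*I*√42 ≈ -142.58*I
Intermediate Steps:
o(D) = √(-48 + D) (o(D) = √(D - 48) = √(-48 + D))
o(6)*(-22) = √(-48 + 6)*(-22) = √(-42)*(-22) = (I*√42)*(-22) = -22*I*√42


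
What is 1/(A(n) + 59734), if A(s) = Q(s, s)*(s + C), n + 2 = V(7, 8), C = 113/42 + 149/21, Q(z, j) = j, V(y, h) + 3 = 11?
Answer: 7/418801 ≈ 1.6714e-5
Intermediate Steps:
V(y, h) = 8 (V(y, h) = -3 + 11 = 8)
C = 137/14 (C = 113*(1/42) + 149*(1/21) = 113/42 + 149/21 = 137/14 ≈ 9.7857)
n = 6 (n = -2 + 8 = 6)
A(s) = s*(137/14 + s) (A(s) = s*(s + 137/14) = s*(137/14 + s))
1/(A(n) + 59734) = 1/((1/14)*6*(137 + 14*6) + 59734) = 1/((1/14)*6*(137 + 84) + 59734) = 1/((1/14)*6*221 + 59734) = 1/(663/7 + 59734) = 1/(418801/7) = 7/418801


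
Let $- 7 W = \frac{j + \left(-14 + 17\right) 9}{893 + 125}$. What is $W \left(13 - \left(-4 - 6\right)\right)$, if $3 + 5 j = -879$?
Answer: $\frac{17181}{35630} \approx 0.48221$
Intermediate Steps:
$j = - \frac{882}{5}$ ($j = - \frac{3}{5} + \frac{1}{5} \left(-879\right) = - \frac{3}{5} - \frac{879}{5} = - \frac{882}{5} \approx -176.4$)
$W = \frac{747}{35630}$ ($W = - \frac{\left(- \frac{882}{5} + \left(-14 + 17\right) 9\right) \frac{1}{893 + 125}}{7} = - \frac{\left(- \frac{882}{5} + 3 \cdot 9\right) \frac{1}{1018}}{7} = - \frac{\left(- \frac{882}{5} + 27\right) \frac{1}{1018}}{7} = - \frac{\left(- \frac{747}{5}\right) \frac{1}{1018}}{7} = \left(- \frac{1}{7}\right) \left(- \frac{747}{5090}\right) = \frac{747}{35630} \approx 0.020965$)
$W \left(13 - \left(-4 - 6\right)\right) = \frac{747 \left(13 - \left(-4 - 6\right)\right)}{35630} = \frac{747 \left(13 - -10\right)}{35630} = \frac{747 \left(13 + 10\right)}{35630} = \frac{747}{35630} \cdot 23 = \frac{17181}{35630}$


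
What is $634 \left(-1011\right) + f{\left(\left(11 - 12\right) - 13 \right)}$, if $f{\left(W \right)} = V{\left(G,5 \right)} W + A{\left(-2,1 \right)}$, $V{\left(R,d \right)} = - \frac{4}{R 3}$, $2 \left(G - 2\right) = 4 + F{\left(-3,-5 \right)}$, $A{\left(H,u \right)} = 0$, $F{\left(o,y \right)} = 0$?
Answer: $- \frac{1922908}{3} \approx -6.4097 \cdot 10^{5}$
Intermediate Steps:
$G = 4$ ($G = 2 + \frac{4 + 0}{2} = 2 + \frac{1}{2} \cdot 4 = 2 + 2 = 4$)
$V{\left(R,d \right)} = - \frac{4}{3 R}$
$f{\left(W \right)} = - \frac{W}{3}$ ($f{\left(W \right)} = - \frac{4}{3 \cdot 4} W + 0 = \left(- \frac{4}{3}\right) \frac{1}{4} W + 0 = - \frac{W}{3} + 0 = - \frac{W}{3}$)
$634 \left(-1011\right) + f{\left(\left(11 - 12\right) - 13 \right)} = 634 \left(-1011\right) - \frac{\left(11 - 12\right) - 13}{3} = -640974 - \frac{-1 - 13}{3} = -640974 - - \frac{14}{3} = -640974 + \frac{14}{3} = - \frac{1922908}{3}$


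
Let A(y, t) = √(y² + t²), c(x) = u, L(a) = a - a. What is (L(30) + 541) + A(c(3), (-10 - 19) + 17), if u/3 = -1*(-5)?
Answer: 541 + 3*√41 ≈ 560.21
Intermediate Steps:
L(a) = 0
u = 15 (u = 3*(-1*(-5)) = 3*5 = 15)
c(x) = 15
A(y, t) = √(t² + y²)
(L(30) + 541) + A(c(3), (-10 - 19) + 17) = (0 + 541) + √(((-10 - 19) + 17)² + 15²) = 541 + √((-29 + 17)² + 225) = 541 + √((-12)² + 225) = 541 + √(144 + 225) = 541 + √369 = 541 + 3*√41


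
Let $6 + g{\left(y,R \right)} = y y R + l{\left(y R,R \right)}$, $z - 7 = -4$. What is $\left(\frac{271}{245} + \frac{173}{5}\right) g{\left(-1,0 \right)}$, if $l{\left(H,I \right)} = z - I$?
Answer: $- \frac{26244}{245} \approx -107.12$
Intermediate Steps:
$z = 3$ ($z = 7 - 4 = 3$)
$l{\left(H,I \right)} = 3 - I$
$g{\left(y,R \right)} = -3 - R + R y^{2}$ ($g{\left(y,R \right)} = -6 - \left(-3 + R - y y R\right) = -6 - \left(-3 + R - y^{2} R\right) = -6 - \left(-3 + R - R y^{2}\right) = -6 + \left(3 - R + R y^{2}\right) = -3 - R + R y^{2}$)
$\left(\frac{271}{245} + \frac{173}{5}\right) g{\left(-1,0 \right)} = \left(\frac{271}{245} + \frac{173}{5}\right) \left(-3 - 0 + 0 \left(-1\right)^{2}\right) = \left(271 \cdot \frac{1}{245} + 173 \cdot \frac{1}{5}\right) \left(-3 + 0 + 0 \cdot 1\right) = \left(\frac{271}{245} + \frac{173}{5}\right) \left(-3 + 0 + 0\right) = \frac{8748}{245} \left(-3\right) = - \frac{26244}{245}$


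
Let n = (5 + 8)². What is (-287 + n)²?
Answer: 13924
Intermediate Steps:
n = 169 (n = 13² = 169)
(-287 + n)² = (-287 + 169)² = (-118)² = 13924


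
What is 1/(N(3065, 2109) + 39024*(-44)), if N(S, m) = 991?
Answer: -1/1716065 ≈ -5.8273e-7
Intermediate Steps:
1/(N(3065, 2109) + 39024*(-44)) = 1/(991 + 39024*(-44)) = 1/(991 - 1717056) = 1/(-1716065) = -1/1716065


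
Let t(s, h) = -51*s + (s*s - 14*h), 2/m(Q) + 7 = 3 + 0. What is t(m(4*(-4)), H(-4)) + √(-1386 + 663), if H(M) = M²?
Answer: -793/4 + I*√723 ≈ -198.25 + 26.889*I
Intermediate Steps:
m(Q) = -½ (m(Q) = 2/(-7 + (3 + 0)) = 2/(-7 + 3) = 2/(-4) = 2*(-¼) = -½)
t(s, h) = s² - 51*s - 14*h (t(s, h) = -51*s + (s² - 14*h) = s² - 51*s - 14*h)
t(m(4*(-4)), H(-4)) + √(-1386 + 663) = ((-½)² - 51*(-½) - 14*(-4)²) + √(-1386 + 663) = (¼ + 51/2 - 14*16) + √(-723) = (¼ + 51/2 - 224) + I*√723 = -793/4 + I*√723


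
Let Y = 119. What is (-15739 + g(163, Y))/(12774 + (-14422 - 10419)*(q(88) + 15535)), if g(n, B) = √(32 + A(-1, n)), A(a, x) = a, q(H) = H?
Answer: 15739/388078169 - √31/388078169 ≈ 4.0542e-5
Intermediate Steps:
g(n, B) = √31 (g(n, B) = √(32 - 1) = √31)
(-15739 + g(163, Y))/(12774 + (-14422 - 10419)*(q(88) + 15535)) = (-15739 + √31)/(12774 + (-14422 - 10419)*(88 + 15535)) = (-15739 + √31)/(12774 - 24841*15623) = (-15739 + √31)/(12774 - 388090943) = (-15739 + √31)/(-388078169) = (-15739 + √31)*(-1/388078169) = 15739/388078169 - √31/388078169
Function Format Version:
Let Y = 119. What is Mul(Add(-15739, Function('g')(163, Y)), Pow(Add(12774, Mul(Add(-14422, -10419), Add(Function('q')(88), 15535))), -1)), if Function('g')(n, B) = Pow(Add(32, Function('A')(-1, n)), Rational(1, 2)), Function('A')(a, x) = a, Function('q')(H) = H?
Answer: Add(Rational(15739, 388078169), Mul(Rational(-1, 388078169), Pow(31, Rational(1, 2)))) ≈ 4.0542e-5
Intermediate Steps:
Function('g')(n, B) = Pow(31, Rational(1, 2)) (Function('g')(n, B) = Pow(Add(32, -1), Rational(1, 2)) = Pow(31, Rational(1, 2)))
Mul(Add(-15739, Function('g')(163, Y)), Pow(Add(12774, Mul(Add(-14422, -10419), Add(Function('q')(88), 15535))), -1)) = Mul(Add(-15739, Pow(31, Rational(1, 2))), Pow(Add(12774, Mul(Add(-14422, -10419), Add(88, 15535))), -1)) = Mul(Add(-15739, Pow(31, Rational(1, 2))), Pow(Add(12774, Mul(-24841, 15623)), -1)) = Mul(Add(-15739, Pow(31, Rational(1, 2))), Pow(Add(12774, -388090943), -1)) = Mul(Add(-15739, Pow(31, Rational(1, 2))), Pow(-388078169, -1)) = Mul(Add(-15739, Pow(31, Rational(1, 2))), Rational(-1, 388078169)) = Add(Rational(15739, 388078169), Mul(Rational(-1, 388078169), Pow(31, Rational(1, 2))))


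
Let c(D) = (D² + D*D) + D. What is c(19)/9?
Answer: 247/3 ≈ 82.333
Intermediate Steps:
c(D) = D + 2*D² (c(D) = (D² + D²) + D = 2*D² + D = D + 2*D²)
c(19)/9 = (19*(1 + 2*19))/9 = (19*(1 + 38))*(⅑) = (19*39)*(⅑) = 741*(⅑) = 247/3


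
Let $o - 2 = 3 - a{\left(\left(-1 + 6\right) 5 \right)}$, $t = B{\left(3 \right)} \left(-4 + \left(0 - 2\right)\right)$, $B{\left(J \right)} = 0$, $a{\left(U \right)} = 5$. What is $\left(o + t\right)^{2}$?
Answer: $0$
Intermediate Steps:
$t = 0$ ($t = 0 \left(-4 + \left(0 - 2\right)\right) = 0 \left(-4 - 2\right) = 0 \left(-6\right) = 0$)
$o = 0$ ($o = 2 + \left(3 - 5\right) = 2 - 2 = 0$)
$\left(o + t\right)^{2} = \left(0 + 0\right)^{2} = 0^{2} = 0$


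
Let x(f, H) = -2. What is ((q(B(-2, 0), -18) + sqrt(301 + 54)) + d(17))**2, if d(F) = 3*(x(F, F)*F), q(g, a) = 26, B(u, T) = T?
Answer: (76 - sqrt(355))**2 ≈ 3267.1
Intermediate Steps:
d(F) = -6*F (d(F) = 3*(-2*F) = -6*F)
((q(B(-2, 0), -18) + sqrt(301 + 54)) + d(17))**2 = ((26 + sqrt(301 + 54)) - 6*17)**2 = ((26 + sqrt(355)) - 102)**2 = (-76 + sqrt(355))**2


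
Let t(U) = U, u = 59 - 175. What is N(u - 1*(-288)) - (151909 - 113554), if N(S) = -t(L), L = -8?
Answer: -38347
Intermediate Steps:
u = -116
N(S) = 8 (N(S) = -1*(-8) = 8)
N(u - 1*(-288)) - (151909 - 113554) = 8 - (151909 - 113554) = 8 - 1*38355 = 8 - 38355 = -38347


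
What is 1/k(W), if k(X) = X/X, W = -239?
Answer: 1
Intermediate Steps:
k(X) = 1
1/k(W) = 1/1 = 1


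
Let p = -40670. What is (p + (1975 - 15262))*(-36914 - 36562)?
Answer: 3964544532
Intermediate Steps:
(p + (1975 - 15262))*(-36914 - 36562) = (-40670 + (1975 - 15262))*(-36914 - 36562) = (-40670 - 13287)*(-73476) = -53957*(-73476) = 3964544532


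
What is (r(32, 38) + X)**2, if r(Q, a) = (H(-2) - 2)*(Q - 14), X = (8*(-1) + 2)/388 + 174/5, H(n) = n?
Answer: 1303137801/940900 ≈ 1385.0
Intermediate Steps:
X = 33741/970 (X = (-8 + 2)*(1/388) + 174*(1/5) = -6*1/388 + 174/5 = -3/194 + 174/5 = 33741/970 ≈ 34.785)
r(Q, a) = 56 - 4*Q (r(Q, a) = (-2 - 2)*(Q - 14) = -4*(-14 + Q) = 56 - 4*Q)
(r(32, 38) + X)**2 = ((56 - 4*32) + 33741/970)**2 = ((56 - 128) + 33741/970)**2 = (-72 + 33741/970)**2 = (-36099/970)**2 = 1303137801/940900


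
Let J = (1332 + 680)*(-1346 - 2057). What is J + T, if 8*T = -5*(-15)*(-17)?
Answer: -54775963/8 ≈ -6.8470e+6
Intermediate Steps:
J = -6846836 (J = 2012*(-3403) = -6846836)
T = -1275/8 (T = (-5*(-15)*(-17))/8 = (75*(-17))/8 = (1/8)*(-1275) = -1275/8 ≈ -159.38)
J + T = -6846836 - 1275/8 = -54775963/8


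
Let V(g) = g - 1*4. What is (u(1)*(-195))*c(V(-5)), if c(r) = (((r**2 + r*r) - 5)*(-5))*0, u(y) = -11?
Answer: 0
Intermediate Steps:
V(g) = -4 + g (V(g) = g - 4 = -4 + g)
c(r) = 0 (c(r) = (((r**2 + r**2) - 5)*(-5))*0 = ((2*r**2 - 5)*(-5))*0 = ((-5 + 2*r**2)*(-5))*0 = (25 - 10*r**2)*0 = 0)
(u(1)*(-195))*c(V(-5)) = -11*(-195)*0 = 2145*0 = 0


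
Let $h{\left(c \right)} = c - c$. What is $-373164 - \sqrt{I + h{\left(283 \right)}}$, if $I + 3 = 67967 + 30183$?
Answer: $-373164 - 7 \sqrt{2003} \approx -3.7348 \cdot 10^{5}$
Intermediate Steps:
$h{\left(c \right)} = 0$
$I = 98147$ ($I = -3 + \left(67967 + 30183\right) = -3 + 98150 = 98147$)
$-373164 - \sqrt{I + h{\left(283 \right)}} = -373164 - \sqrt{98147 + 0} = -373164 - \sqrt{98147} = -373164 - 7 \sqrt{2003}$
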